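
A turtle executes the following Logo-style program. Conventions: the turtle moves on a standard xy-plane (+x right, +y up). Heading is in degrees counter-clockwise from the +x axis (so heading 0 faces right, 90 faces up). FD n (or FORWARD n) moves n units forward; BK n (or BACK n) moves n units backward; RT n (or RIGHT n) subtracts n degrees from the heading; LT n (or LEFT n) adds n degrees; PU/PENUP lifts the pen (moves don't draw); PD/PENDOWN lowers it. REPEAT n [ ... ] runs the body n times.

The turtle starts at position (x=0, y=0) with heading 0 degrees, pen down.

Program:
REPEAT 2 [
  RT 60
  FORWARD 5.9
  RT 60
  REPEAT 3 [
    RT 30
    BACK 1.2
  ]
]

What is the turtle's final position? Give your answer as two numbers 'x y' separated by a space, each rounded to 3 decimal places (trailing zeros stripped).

Answer: 3.389 2.43

Derivation:
Executing turtle program step by step:
Start: pos=(0,0), heading=0, pen down
REPEAT 2 [
  -- iteration 1/2 --
  RT 60: heading 0 -> 300
  FD 5.9: (0,0) -> (2.95,-5.11) [heading=300, draw]
  RT 60: heading 300 -> 240
  REPEAT 3 [
    -- iteration 1/3 --
    RT 30: heading 240 -> 210
    BK 1.2: (2.95,-5.11) -> (3.989,-4.51) [heading=210, draw]
    -- iteration 2/3 --
    RT 30: heading 210 -> 180
    BK 1.2: (3.989,-4.51) -> (5.189,-4.51) [heading=180, draw]
    -- iteration 3/3 --
    RT 30: heading 180 -> 150
    BK 1.2: (5.189,-4.51) -> (6.228,-5.11) [heading=150, draw]
  ]
  -- iteration 2/2 --
  RT 60: heading 150 -> 90
  FD 5.9: (6.228,-5.11) -> (6.228,0.79) [heading=90, draw]
  RT 60: heading 90 -> 30
  REPEAT 3 [
    -- iteration 1/3 --
    RT 30: heading 30 -> 0
    BK 1.2: (6.228,0.79) -> (5.028,0.79) [heading=0, draw]
    -- iteration 2/3 --
    RT 30: heading 0 -> 330
    BK 1.2: (5.028,0.79) -> (3.989,1.39) [heading=330, draw]
    -- iteration 3/3 --
    RT 30: heading 330 -> 300
    BK 1.2: (3.989,1.39) -> (3.389,2.43) [heading=300, draw]
  ]
]
Final: pos=(3.389,2.43), heading=300, 8 segment(s) drawn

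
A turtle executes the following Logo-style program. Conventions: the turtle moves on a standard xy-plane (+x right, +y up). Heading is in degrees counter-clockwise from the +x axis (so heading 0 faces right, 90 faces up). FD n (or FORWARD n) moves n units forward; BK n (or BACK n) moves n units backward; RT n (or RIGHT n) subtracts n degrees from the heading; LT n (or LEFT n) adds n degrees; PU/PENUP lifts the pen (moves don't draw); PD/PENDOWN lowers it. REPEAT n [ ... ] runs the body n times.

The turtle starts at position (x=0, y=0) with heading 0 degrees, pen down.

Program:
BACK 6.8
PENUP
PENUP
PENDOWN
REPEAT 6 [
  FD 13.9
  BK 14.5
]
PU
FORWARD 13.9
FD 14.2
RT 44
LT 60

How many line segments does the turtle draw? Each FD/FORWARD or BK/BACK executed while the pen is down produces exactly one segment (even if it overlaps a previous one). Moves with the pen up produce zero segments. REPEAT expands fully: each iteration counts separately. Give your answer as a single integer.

Executing turtle program step by step:
Start: pos=(0,0), heading=0, pen down
BK 6.8: (0,0) -> (-6.8,0) [heading=0, draw]
PU: pen up
PU: pen up
PD: pen down
REPEAT 6 [
  -- iteration 1/6 --
  FD 13.9: (-6.8,0) -> (7.1,0) [heading=0, draw]
  BK 14.5: (7.1,0) -> (-7.4,0) [heading=0, draw]
  -- iteration 2/6 --
  FD 13.9: (-7.4,0) -> (6.5,0) [heading=0, draw]
  BK 14.5: (6.5,0) -> (-8,0) [heading=0, draw]
  -- iteration 3/6 --
  FD 13.9: (-8,0) -> (5.9,0) [heading=0, draw]
  BK 14.5: (5.9,0) -> (-8.6,0) [heading=0, draw]
  -- iteration 4/6 --
  FD 13.9: (-8.6,0) -> (5.3,0) [heading=0, draw]
  BK 14.5: (5.3,0) -> (-9.2,0) [heading=0, draw]
  -- iteration 5/6 --
  FD 13.9: (-9.2,0) -> (4.7,0) [heading=0, draw]
  BK 14.5: (4.7,0) -> (-9.8,0) [heading=0, draw]
  -- iteration 6/6 --
  FD 13.9: (-9.8,0) -> (4.1,0) [heading=0, draw]
  BK 14.5: (4.1,0) -> (-10.4,0) [heading=0, draw]
]
PU: pen up
FD 13.9: (-10.4,0) -> (3.5,0) [heading=0, move]
FD 14.2: (3.5,0) -> (17.7,0) [heading=0, move]
RT 44: heading 0 -> 316
LT 60: heading 316 -> 16
Final: pos=(17.7,0), heading=16, 13 segment(s) drawn
Segments drawn: 13

Answer: 13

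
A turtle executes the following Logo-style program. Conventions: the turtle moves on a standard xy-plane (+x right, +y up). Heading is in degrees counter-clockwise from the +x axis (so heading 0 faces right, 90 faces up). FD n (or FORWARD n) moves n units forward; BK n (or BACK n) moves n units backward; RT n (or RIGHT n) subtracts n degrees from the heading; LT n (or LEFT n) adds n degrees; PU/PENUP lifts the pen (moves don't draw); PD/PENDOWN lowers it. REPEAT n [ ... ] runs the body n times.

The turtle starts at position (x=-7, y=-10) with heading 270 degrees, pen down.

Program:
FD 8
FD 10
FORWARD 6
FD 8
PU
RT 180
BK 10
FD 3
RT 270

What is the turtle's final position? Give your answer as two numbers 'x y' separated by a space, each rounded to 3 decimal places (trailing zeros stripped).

Answer: -7 -49

Derivation:
Executing turtle program step by step:
Start: pos=(-7,-10), heading=270, pen down
FD 8: (-7,-10) -> (-7,-18) [heading=270, draw]
FD 10: (-7,-18) -> (-7,-28) [heading=270, draw]
FD 6: (-7,-28) -> (-7,-34) [heading=270, draw]
FD 8: (-7,-34) -> (-7,-42) [heading=270, draw]
PU: pen up
RT 180: heading 270 -> 90
BK 10: (-7,-42) -> (-7,-52) [heading=90, move]
FD 3: (-7,-52) -> (-7,-49) [heading=90, move]
RT 270: heading 90 -> 180
Final: pos=(-7,-49), heading=180, 4 segment(s) drawn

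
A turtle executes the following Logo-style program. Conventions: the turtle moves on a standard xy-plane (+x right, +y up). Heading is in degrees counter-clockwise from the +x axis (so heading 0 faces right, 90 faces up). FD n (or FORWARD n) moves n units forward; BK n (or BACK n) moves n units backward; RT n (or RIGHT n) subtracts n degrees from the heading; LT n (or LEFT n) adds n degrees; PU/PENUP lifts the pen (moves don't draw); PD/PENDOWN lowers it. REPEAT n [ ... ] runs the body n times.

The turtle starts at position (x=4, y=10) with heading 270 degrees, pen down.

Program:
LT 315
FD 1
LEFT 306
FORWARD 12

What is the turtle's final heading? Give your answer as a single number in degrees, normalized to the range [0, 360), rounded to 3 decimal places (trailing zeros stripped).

Answer: 171

Derivation:
Executing turtle program step by step:
Start: pos=(4,10), heading=270, pen down
LT 315: heading 270 -> 225
FD 1: (4,10) -> (3.293,9.293) [heading=225, draw]
LT 306: heading 225 -> 171
FD 12: (3.293,9.293) -> (-8.559,11.17) [heading=171, draw]
Final: pos=(-8.559,11.17), heading=171, 2 segment(s) drawn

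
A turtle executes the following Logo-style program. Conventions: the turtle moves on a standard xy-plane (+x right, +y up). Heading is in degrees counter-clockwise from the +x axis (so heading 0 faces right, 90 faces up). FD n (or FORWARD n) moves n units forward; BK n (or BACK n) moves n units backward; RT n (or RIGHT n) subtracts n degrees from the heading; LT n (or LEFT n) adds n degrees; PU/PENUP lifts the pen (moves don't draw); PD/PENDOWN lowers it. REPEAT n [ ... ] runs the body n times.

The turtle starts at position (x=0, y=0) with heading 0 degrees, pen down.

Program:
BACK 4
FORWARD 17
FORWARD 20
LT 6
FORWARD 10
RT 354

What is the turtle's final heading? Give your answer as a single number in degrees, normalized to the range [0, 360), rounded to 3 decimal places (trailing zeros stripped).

Executing turtle program step by step:
Start: pos=(0,0), heading=0, pen down
BK 4: (0,0) -> (-4,0) [heading=0, draw]
FD 17: (-4,0) -> (13,0) [heading=0, draw]
FD 20: (13,0) -> (33,0) [heading=0, draw]
LT 6: heading 0 -> 6
FD 10: (33,0) -> (42.945,1.045) [heading=6, draw]
RT 354: heading 6 -> 12
Final: pos=(42.945,1.045), heading=12, 4 segment(s) drawn

Answer: 12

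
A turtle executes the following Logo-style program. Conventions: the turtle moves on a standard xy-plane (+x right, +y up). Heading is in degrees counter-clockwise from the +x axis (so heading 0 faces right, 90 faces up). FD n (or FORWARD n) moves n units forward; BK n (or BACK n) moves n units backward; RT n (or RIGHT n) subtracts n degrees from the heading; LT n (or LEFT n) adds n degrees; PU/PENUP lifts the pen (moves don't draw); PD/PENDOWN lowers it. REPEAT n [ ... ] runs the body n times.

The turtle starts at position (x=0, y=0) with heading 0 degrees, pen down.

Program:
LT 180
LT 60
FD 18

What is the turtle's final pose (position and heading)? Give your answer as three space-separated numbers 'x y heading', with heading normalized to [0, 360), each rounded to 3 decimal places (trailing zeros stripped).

Executing turtle program step by step:
Start: pos=(0,0), heading=0, pen down
LT 180: heading 0 -> 180
LT 60: heading 180 -> 240
FD 18: (0,0) -> (-9,-15.588) [heading=240, draw]
Final: pos=(-9,-15.588), heading=240, 1 segment(s) drawn

Answer: -9 -15.588 240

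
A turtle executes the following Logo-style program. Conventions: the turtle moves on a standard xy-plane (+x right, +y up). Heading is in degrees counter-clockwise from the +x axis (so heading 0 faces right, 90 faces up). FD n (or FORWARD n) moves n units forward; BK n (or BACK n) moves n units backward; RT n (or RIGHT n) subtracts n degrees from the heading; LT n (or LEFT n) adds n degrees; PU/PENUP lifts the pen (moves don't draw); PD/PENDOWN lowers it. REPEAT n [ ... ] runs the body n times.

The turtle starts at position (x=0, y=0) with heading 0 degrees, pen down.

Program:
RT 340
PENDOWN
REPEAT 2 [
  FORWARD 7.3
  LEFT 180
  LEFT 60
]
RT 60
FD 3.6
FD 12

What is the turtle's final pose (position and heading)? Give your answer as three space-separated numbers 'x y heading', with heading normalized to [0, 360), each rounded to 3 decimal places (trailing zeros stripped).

Answer: 8.301 10.671 80

Derivation:
Executing turtle program step by step:
Start: pos=(0,0), heading=0, pen down
RT 340: heading 0 -> 20
PD: pen down
REPEAT 2 [
  -- iteration 1/2 --
  FD 7.3: (0,0) -> (6.86,2.497) [heading=20, draw]
  LT 180: heading 20 -> 200
  LT 60: heading 200 -> 260
  -- iteration 2/2 --
  FD 7.3: (6.86,2.497) -> (5.592,-4.692) [heading=260, draw]
  LT 180: heading 260 -> 80
  LT 60: heading 80 -> 140
]
RT 60: heading 140 -> 80
FD 3.6: (5.592,-4.692) -> (6.217,-1.147) [heading=80, draw]
FD 12: (6.217,-1.147) -> (8.301,10.671) [heading=80, draw]
Final: pos=(8.301,10.671), heading=80, 4 segment(s) drawn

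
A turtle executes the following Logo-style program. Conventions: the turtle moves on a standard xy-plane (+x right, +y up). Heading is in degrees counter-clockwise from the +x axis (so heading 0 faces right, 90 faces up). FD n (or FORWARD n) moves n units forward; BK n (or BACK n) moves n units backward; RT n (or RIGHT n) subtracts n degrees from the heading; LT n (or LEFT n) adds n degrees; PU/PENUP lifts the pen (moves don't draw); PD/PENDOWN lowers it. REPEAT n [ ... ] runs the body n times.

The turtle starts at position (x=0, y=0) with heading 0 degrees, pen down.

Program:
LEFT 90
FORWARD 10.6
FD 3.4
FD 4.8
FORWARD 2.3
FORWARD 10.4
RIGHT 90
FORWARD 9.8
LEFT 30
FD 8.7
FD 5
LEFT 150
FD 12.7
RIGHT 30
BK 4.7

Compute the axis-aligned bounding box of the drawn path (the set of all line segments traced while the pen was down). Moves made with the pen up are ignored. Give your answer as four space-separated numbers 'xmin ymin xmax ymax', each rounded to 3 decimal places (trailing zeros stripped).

Executing turtle program step by step:
Start: pos=(0,0), heading=0, pen down
LT 90: heading 0 -> 90
FD 10.6: (0,0) -> (0,10.6) [heading=90, draw]
FD 3.4: (0,10.6) -> (0,14) [heading=90, draw]
FD 4.8: (0,14) -> (0,18.8) [heading=90, draw]
FD 2.3: (0,18.8) -> (0,21.1) [heading=90, draw]
FD 10.4: (0,21.1) -> (0,31.5) [heading=90, draw]
RT 90: heading 90 -> 0
FD 9.8: (0,31.5) -> (9.8,31.5) [heading=0, draw]
LT 30: heading 0 -> 30
FD 8.7: (9.8,31.5) -> (17.334,35.85) [heading=30, draw]
FD 5: (17.334,35.85) -> (21.665,38.35) [heading=30, draw]
LT 150: heading 30 -> 180
FD 12.7: (21.665,38.35) -> (8.965,38.35) [heading=180, draw]
RT 30: heading 180 -> 150
BK 4.7: (8.965,38.35) -> (13.035,36) [heading=150, draw]
Final: pos=(13.035,36), heading=150, 10 segment(s) drawn

Segment endpoints: x in {0, 0, 0, 0, 0, 0, 8.965, 9.8, 13.035, 17.334, 21.665}, y in {0, 10.6, 14, 18.8, 21.1, 31.5, 35.85, 36, 38.35}
xmin=0, ymin=0, xmax=21.665, ymax=38.35

Answer: 0 0 21.665 38.35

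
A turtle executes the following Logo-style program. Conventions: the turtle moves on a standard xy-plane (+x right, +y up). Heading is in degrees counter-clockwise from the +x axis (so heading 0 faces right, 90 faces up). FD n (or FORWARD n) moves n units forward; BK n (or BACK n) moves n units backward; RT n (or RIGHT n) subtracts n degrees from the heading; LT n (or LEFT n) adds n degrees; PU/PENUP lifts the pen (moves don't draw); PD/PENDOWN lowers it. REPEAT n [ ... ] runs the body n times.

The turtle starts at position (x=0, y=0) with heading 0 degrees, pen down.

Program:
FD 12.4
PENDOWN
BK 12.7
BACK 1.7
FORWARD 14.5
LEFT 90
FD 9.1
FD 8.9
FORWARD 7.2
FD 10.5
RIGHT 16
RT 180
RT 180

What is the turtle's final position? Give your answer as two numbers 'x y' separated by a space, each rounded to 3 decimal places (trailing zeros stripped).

Executing turtle program step by step:
Start: pos=(0,0), heading=0, pen down
FD 12.4: (0,0) -> (12.4,0) [heading=0, draw]
PD: pen down
BK 12.7: (12.4,0) -> (-0.3,0) [heading=0, draw]
BK 1.7: (-0.3,0) -> (-2,0) [heading=0, draw]
FD 14.5: (-2,0) -> (12.5,0) [heading=0, draw]
LT 90: heading 0 -> 90
FD 9.1: (12.5,0) -> (12.5,9.1) [heading=90, draw]
FD 8.9: (12.5,9.1) -> (12.5,18) [heading=90, draw]
FD 7.2: (12.5,18) -> (12.5,25.2) [heading=90, draw]
FD 10.5: (12.5,25.2) -> (12.5,35.7) [heading=90, draw]
RT 16: heading 90 -> 74
RT 180: heading 74 -> 254
RT 180: heading 254 -> 74
Final: pos=(12.5,35.7), heading=74, 8 segment(s) drawn

Answer: 12.5 35.7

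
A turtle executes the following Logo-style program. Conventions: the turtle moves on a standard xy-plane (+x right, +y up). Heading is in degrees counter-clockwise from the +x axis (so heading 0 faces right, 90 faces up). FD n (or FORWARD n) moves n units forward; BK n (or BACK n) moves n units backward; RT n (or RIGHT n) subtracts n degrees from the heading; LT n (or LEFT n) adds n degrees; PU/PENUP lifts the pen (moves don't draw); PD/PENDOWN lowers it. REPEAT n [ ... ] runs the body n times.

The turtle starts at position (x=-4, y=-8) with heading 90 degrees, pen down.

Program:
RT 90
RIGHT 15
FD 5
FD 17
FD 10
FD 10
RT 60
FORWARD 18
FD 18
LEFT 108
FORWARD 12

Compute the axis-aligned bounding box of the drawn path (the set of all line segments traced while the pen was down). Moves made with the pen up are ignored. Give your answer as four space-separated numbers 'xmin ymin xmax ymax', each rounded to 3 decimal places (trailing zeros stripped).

Executing turtle program step by step:
Start: pos=(-4,-8), heading=90, pen down
RT 90: heading 90 -> 0
RT 15: heading 0 -> 345
FD 5: (-4,-8) -> (0.83,-9.294) [heading=345, draw]
FD 17: (0.83,-9.294) -> (17.25,-13.694) [heading=345, draw]
FD 10: (17.25,-13.694) -> (26.91,-16.282) [heading=345, draw]
FD 10: (26.91,-16.282) -> (36.569,-18.87) [heading=345, draw]
RT 60: heading 345 -> 285
FD 18: (36.569,-18.87) -> (41.228,-36.257) [heading=285, draw]
FD 18: (41.228,-36.257) -> (45.886,-53.644) [heading=285, draw]
LT 108: heading 285 -> 33
FD 12: (45.886,-53.644) -> (55.95,-47.108) [heading=33, draw]
Final: pos=(55.95,-47.108), heading=33, 7 segment(s) drawn

Segment endpoints: x in {-4, 0.83, 17.25, 26.91, 36.569, 41.228, 45.886, 55.95}, y in {-53.644, -47.108, -36.257, -18.87, -16.282, -13.694, -9.294, -8}
xmin=-4, ymin=-53.644, xmax=55.95, ymax=-8

Answer: -4 -53.644 55.95 -8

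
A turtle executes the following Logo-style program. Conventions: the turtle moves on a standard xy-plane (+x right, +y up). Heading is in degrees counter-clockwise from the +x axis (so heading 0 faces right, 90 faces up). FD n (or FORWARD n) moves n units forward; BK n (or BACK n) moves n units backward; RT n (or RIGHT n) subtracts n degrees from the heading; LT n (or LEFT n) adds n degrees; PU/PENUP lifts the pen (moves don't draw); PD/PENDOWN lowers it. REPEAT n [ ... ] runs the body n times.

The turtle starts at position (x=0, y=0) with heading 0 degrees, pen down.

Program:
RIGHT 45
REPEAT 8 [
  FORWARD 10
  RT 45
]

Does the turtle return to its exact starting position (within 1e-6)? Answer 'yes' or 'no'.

Answer: yes

Derivation:
Executing turtle program step by step:
Start: pos=(0,0), heading=0, pen down
RT 45: heading 0 -> 315
REPEAT 8 [
  -- iteration 1/8 --
  FD 10: (0,0) -> (7.071,-7.071) [heading=315, draw]
  RT 45: heading 315 -> 270
  -- iteration 2/8 --
  FD 10: (7.071,-7.071) -> (7.071,-17.071) [heading=270, draw]
  RT 45: heading 270 -> 225
  -- iteration 3/8 --
  FD 10: (7.071,-17.071) -> (0,-24.142) [heading=225, draw]
  RT 45: heading 225 -> 180
  -- iteration 4/8 --
  FD 10: (0,-24.142) -> (-10,-24.142) [heading=180, draw]
  RT 45: heading 180 -> 135
  -- iteration 5/8 --
  FD 10: (-10,-24.142) -> (-17.071,-17.071) [heading=135, draw]
  RT 45: heading 135 -> 90
  -- iteration 6/8 --
  FD 10: (-17.071,-17.071) -> (-17.071,-7.071) [heading=90, draw]
  RT 45: heading 90 -> 45
  -- iteration 7/8 --
  FD 10: (-17.071,-7.071) -> (-10,0) [heading=45, draw]
  RT 45: heading 45 -> 0
  -- iteration 8/8 --
  FD 10: (-10,0) -> (0,0) [heading=0, draw]
  RT 45: heading 0 -> 315
]
Final: pos=(0,0), heading=315, 8 segment(s) drawn

Start position: (0, 0)
Final position: (0, 0)
Distance = 0; < 1e-6 -> CLOSED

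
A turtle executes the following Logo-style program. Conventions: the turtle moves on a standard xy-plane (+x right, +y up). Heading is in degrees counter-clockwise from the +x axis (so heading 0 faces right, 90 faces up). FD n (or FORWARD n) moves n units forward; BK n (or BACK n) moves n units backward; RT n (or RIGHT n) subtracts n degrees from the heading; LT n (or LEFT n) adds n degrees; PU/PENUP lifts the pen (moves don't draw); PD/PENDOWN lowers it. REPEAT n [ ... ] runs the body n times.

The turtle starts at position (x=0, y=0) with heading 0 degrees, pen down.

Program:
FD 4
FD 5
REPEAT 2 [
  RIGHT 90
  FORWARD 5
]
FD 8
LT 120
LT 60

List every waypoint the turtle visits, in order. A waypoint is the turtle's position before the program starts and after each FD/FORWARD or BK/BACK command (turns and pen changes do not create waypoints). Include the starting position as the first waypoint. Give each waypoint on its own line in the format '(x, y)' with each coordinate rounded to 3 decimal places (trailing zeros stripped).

Executing turtle program step by step:
Start: pos=(0,0), heading=0, pen down
FD 4: (0,0) -> (4,0) [heading=0, draw]
FD 5: (4,0) -> (9,0) [heading=0, draw]
REPEAT 2 [
  -- iteration 1/2 --
  RT 90: heading 0 -> 270
  FD 5: (9,0) -> (9,-5) [heading=270, draw]
  -- iteration 2/2 --
  RT 90: heading 270 -> 180
  FD 5: (9,-5) -> (4,-5) [heading=180, draw]
]
FD 8: (4,-5) -> (-4,-5) [heading=180, draw]
LT 120: heading 180 -> 300
LT 60: heading 300 -> 0
Final: pos=(-4,-5), heading=0, 5 segment(s) drawn
Waypoints (6 total):
(0, 0)
(4, 0)
(9, 0)
(9, -5)
(4, -5)
(-4, -5)

Answer: (0, 0)
(4, 0)
(9, 0)
(9, -5)
(4, -5)
(-4, -5)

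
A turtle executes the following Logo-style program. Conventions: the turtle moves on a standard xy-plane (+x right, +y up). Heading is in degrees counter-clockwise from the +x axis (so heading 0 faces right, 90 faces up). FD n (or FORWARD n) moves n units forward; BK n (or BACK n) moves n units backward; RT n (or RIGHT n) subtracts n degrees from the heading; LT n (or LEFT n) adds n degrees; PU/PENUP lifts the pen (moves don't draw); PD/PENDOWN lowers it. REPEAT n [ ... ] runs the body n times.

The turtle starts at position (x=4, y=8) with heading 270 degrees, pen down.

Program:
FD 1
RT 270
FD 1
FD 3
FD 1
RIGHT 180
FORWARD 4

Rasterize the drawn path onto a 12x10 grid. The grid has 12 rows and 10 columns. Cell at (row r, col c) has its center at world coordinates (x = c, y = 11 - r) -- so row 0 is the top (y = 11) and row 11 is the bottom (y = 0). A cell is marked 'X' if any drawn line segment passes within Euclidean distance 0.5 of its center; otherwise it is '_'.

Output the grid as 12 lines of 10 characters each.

Segment 0: (4,8) -> (4,7)
Segment 1: (4,7) -> (5,7)
Segment 2: (5,7) -> (8,7)
Segment 3: (8,7) -> (9,7)
Segment 4: (9,7) -> (5,7)

Answer: __________
__________
__________
____X_____
____XXXXXX
__________
__________
__________
__________
__________
__________
__________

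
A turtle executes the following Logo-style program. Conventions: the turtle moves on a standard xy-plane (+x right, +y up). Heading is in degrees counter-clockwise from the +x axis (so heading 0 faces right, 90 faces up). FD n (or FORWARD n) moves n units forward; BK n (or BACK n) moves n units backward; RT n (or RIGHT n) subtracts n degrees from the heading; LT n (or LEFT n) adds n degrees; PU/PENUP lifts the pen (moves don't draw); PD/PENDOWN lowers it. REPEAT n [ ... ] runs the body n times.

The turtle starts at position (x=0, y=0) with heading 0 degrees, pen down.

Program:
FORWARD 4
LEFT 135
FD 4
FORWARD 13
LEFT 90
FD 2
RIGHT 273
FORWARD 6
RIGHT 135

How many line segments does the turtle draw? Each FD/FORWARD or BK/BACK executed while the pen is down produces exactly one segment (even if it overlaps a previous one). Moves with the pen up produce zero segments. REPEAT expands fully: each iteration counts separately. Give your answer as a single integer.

Answer: 5

Derivation:
Executing turtle program step by step:
Start: pos=(0,0), heading=0, pen down
FD 4: (0,0) -> (4,0) [heading=0, draw]
LT 135: heading 0 -> 135
FD 4: (4,0) -> (1.172,2.828) [heading=135, draw]
FD 13: (1.172,2.828) -> (-8.021,12.021) [heading=135, draw]
LT 90: heading 135 -> 225
FD 2: (-8.021,12.021) -> (-9.435,10.607) [heading=225, draw]
RT 273: heading 225 -> 312
FD 6: (-9.435,10.607) -> (-5.42,6.148) [heading=312, draw]
RT 135: heading 312 -> 177
Final: pos=(-5.42,6.148), heading=177, 5 segment(s) drawn
Segments drawn: 5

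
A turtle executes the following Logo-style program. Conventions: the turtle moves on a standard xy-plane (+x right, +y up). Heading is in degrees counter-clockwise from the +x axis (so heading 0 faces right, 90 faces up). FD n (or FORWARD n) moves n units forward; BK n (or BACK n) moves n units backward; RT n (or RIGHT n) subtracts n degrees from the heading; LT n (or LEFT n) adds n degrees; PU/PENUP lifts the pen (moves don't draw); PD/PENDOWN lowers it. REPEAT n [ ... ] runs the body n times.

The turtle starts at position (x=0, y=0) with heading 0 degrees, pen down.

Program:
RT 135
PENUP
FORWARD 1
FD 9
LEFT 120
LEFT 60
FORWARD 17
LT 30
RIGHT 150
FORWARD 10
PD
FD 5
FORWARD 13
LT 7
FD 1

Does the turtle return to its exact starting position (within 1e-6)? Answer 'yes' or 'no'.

Answer: no

Derivation:
Executing turtle program step by step:
Start: pos=(0,0), heading=0, pen down
RT 135: heading 0 -> 225
PU: pen up
FD 1: (0,0) -> (-0.707,-0.707) [heading=225, move]
FD 9: (-0.707,-0.707) -> (-7.071,-7.071) [heading=225, move]
LT 120: heading 225 -> 345
LT 60: heading 345 -> 45
FD 17: (-7.071,-7.071) -> (4.95,4.95) [heading=45, move]
LT 30: heading 45 -> 75
RT 150: heading 75 -> 285
FD 10: (4.95,4.95) -> (7.538,-4.71) [heading=285, move]
PD: pen down
FD 5: (7.538,-4.71) -> (8.832,-9.539) [heading=285, draw]
FD 13: (8.832,-9.539) -> (12.197,-22.096) [heading=285, draw]
LT 7: heading 285 -> 292
FD 1: (12.197,-22.096) -> (12.571,-23.023) [heading=292, draw]
Final: pos=(12.571,-23.023), heading=292, 3 segment(s) drawn

Start position: (0, 0)
Final position: (12.571, -23.023)
Distance = 26.232; >= 1e-6 -> NOT closed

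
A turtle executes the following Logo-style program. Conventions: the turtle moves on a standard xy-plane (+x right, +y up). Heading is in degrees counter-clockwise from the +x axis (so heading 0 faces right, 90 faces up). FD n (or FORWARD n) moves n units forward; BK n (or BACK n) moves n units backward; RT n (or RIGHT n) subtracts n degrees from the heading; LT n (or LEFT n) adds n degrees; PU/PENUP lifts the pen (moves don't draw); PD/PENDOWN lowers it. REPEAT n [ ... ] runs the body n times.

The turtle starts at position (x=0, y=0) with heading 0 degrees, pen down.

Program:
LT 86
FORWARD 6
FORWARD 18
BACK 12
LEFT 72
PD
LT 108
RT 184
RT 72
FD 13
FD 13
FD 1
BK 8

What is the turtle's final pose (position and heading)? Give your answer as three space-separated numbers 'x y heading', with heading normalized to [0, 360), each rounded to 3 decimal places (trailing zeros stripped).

Executing turtle program step by step:
Start: pos=(0,0), heading=0, pen down
LT 86: heading 0 -> 86
FD 6: (0,0) -> (0.419,5.985) [heading=86, draw]
FD 18: (0.419,5.985) -> (1.674,23.942) [heading=86, draw]
BK 12: (1.674,23.942) -> (0.837,11.971) [heading=86, draw]
LT 72: heading 86 -> 158
PD: pen down
LT 108: heading 158 -> 266
RT 184: heading 266 -> 82
RT 72: heading 82 -> 10
FD 13: (0.837,11.971) -> (13.64,14.228) [heading=10, draw]
FD 13: (13.64,14.228) -> (26.442,16.486) [heading=10, draw]
FD 1: (26.442,16.486) -> (27.427,16.659) [heading=10, draw]
BK 8: (27.427,16.659) -> (19.548,15.27) [heading=10, draw]
Final: pos=(19.548,15.27), heading=10, 7 segment(s) drawn

Answer: 19.548 15.27 10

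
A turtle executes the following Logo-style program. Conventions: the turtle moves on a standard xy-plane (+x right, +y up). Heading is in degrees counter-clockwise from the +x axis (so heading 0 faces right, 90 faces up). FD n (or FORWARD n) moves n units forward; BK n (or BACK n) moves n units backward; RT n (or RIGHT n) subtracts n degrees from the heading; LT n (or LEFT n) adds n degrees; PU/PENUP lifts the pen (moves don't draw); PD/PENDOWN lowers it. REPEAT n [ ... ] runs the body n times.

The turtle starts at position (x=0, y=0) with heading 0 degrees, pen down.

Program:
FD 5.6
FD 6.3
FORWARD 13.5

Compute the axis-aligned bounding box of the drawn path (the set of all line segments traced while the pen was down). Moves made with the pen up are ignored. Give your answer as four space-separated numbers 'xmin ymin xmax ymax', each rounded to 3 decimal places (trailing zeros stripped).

Executing turtle program step by step:
Start: pos=(0,0), heading=0, pen down
FD 5.6: (0,0) -> (5.6,0) [heading=0, draw]
FD 6.3: (5.6,0) -> (11.9,0) [heading=0, draw]
FD 13.5: (11.9,0) -> (25.4,0) [heading=0, draw]
Final: pos=(25.4,0), heading=0, 3 segment(s) drawn

Segment endpoints: x in {0, 5.6, 11.9, 25.4}, y in {0}
xmin=0, ymin=0, xmax=25.4, ymax=0

Answer: 0 0 25.4 0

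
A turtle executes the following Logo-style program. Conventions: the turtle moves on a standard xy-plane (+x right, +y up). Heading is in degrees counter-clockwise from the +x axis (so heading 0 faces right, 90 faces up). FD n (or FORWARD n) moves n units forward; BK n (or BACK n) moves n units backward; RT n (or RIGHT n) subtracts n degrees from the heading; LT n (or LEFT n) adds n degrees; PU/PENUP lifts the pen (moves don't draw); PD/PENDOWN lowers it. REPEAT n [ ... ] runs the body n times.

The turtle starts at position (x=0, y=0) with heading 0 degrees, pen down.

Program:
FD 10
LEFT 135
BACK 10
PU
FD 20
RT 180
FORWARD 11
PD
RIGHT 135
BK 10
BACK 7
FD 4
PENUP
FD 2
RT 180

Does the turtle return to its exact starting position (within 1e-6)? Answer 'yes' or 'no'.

Answer: no

Derivation:
Executing turtle program step by step:
Start: pos=(0,0), heading=0, pen down
FD 10: (0,0) -> (10,0) [heading=0, draw]
LT 135: heading 0 -> 135
BK 10: (10,0) -> (17.071,-7.071) [heading=135, draw]
PU: pen up
FD 20: (17.071,-7.071) -> (2.929,7.071) [heading=135, move]
RT 180: heading 135 -> 315
FD 11: (2.929,7.071) -> (10.707,-0.707) [heading=315, move]
PD: pen down
RT 135: heading 315 -> 180
BK 10: (10.707,-0.707) -> (20.707,-0.707) [heading=180, draw]
BK 7: (20.707,-0.707) -> (27.707,-0.707) [heading=180, draw]
FD 4: (27.707,-0.707) -> (23.707,-0.707) [heading=180, draw]
PU: pen up
FD 2: (23.707,-0.707) -> (21.707,-0.707) [heading=180, move]
RT 180: heading 180 -> 0
Final: pos=(21.707,-0.707), heading=0, 5 segment(s) drawn

Start position: (0, 0)
Final position: (21.707, -0.707)
Distance = 21.719; >= 1e-6 -> NOT closed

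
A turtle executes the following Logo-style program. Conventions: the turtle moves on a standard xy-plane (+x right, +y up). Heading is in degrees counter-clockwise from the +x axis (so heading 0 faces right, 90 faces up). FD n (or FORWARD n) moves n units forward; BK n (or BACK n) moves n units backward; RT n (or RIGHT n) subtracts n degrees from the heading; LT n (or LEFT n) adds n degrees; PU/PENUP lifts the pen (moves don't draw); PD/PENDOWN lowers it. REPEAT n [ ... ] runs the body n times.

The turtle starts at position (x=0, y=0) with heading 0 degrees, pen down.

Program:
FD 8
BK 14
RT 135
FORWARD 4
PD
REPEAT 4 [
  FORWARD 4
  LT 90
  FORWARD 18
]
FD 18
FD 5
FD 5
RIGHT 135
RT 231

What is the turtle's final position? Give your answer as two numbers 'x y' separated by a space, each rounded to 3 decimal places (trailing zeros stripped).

Executing turtle program step by step:
Start: pos=(0,0), heading=0, pen down
FD 8: (0,0) -> (8,0) [heading=0, draw]
BK 14: (8,0) -> (-6,0) [heading=0, draw]
RT 135: heading 0 -> 225
FD 4: (-6,0) -> (-8.828,-2.828) [heading=225, draw]
PD: pen down
REPEAT 4 [
  -- iteration 1/4 --
  FD 4: (-8.828,-2.828) -> (-11.657,-5.657) [heading=225, draw]
  LT 90: heading 225 -> 315
  FD 18: (-11.657,-5.657) -> (1.071,-18.385) [heading=315, draw]
  -- iteration 2/4 --
  FD 4: (1.071,-18.385) -> (3.899,-21.213) [heading=315, draw]
  LT 90: heading 315 -> 45
  FD 18: (3.899,-21.213) -> (16.627,-8.485) [heading=45, draw]
  -- iteration 3/4 --
  FD 4: (16.627,-8.485) -> (19.456,-5.657) [heading=45, draw]
  LT 90: heading 45 -> 135
  FD 18: (19.456,-5.657) -> (6.728,7.071) [heading=135, draw]
  -- iteration 4/4 --
  FD 4: (6.728,7.071) -> (3.899,9.899) [heading=135, draw]
  LT 90: heading 135 -> 225
  FD 18: (3.899,9.899) -> (-8.828,-2.828) [heading=225, draw]
]
FD 18: (-8.828,-2.828) -> (-21.556,-15.556) [heading=225, draw]
FD 5: (-21.556,-15.556) -> (-25.092,-19.092) [heading=225, draw]
FD 5: (-25.092,-19.092) -> (-28.627,-22.627) [heading=225, draw]
RT 135: heading 225 -> 90
RT 231: heading 90 -> 219
Final: pos=(-28.627,-22.627), heading=219, 14 segment(s) drawn

Answer: -28.627 -22.627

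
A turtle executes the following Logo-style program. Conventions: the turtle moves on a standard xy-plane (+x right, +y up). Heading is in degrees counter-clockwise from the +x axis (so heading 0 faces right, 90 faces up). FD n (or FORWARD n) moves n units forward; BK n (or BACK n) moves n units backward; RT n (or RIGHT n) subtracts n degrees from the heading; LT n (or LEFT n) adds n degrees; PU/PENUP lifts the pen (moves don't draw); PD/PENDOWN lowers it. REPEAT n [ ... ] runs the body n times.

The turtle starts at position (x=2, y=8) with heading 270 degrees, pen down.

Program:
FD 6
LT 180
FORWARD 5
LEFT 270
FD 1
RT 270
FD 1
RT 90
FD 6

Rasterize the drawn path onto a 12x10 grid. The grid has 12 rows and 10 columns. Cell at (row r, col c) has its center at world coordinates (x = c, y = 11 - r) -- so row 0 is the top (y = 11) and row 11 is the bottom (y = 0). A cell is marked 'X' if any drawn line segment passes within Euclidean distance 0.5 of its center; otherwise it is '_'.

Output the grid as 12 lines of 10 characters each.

Answer: __________
__________
__________
__XXXXXXXX
__XX______
__X_______
__X_______
__X_______
__X_______
__X_______
__________
__________

Derivation:
Segment 0: (2,8) -> (2,2)
Segment 1: (2,2) -> (2,7)
Segment 2: (2,7) -> (3,7)
Segment 3: (3,7) -> (3,8)
Segment 4: (3,8) -> (9,8)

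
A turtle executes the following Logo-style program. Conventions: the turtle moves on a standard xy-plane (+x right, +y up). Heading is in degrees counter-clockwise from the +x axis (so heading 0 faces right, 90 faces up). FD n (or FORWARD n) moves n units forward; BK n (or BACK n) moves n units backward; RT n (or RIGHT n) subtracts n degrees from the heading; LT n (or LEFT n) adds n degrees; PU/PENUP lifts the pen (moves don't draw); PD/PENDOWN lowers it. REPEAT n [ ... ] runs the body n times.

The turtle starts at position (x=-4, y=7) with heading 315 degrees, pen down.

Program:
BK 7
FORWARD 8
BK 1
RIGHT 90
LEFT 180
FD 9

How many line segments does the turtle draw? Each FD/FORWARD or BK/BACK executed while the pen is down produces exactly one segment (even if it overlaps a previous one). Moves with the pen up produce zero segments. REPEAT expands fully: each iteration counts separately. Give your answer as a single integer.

Answer: 4

Derivation:
Executing turtle program step by step:
Start: pos=(-4,7), heading=315, pen down
BK 7: (-4,7) -> (-8.95,11.95) [heading=315, draw]
FD 8: (-8.95,11.95) -> (-3.293,6.293) [heading=315, draw]
BK 1: (-3.293,6.293) -> (-4,7) [heading=315, draw]
RT 90: heading 315 -> 225
LT 180: heading 225 -> 45
FD 9: (-4,7) -> (2.364,13.364) [heading=45, draw]
Final: pos=(2.364,13.364), heading=45, 4 segment(s) drawn
Segments drawn: 4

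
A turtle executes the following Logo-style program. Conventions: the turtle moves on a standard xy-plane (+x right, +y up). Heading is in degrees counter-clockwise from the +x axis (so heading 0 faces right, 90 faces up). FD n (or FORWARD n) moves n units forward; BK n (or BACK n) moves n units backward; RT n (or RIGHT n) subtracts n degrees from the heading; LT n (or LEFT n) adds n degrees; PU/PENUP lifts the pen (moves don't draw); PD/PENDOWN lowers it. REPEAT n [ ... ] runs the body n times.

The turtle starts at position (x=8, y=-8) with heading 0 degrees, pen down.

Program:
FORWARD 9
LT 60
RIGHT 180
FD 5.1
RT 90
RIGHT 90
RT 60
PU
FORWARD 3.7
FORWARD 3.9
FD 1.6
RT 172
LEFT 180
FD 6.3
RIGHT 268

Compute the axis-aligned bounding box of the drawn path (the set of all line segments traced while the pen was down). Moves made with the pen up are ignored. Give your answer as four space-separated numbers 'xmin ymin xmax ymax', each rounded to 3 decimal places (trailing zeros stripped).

Answer: 8 -12.417 17 -8

Derivation:
Executing turtle program step by step:
Start: pos=(8,-8), heading=0, pen down
FD 9: (8,-8) -> (17,-8) [heading=0, draw]
LT 60: heading 0 -> 60
RT 180: heading 60 -> 240
FD 5.1: (17,-8) -> (14.45,-12.417) [heading=240, draw]
RT 90: heading 240 -> 150
RT 90: heading 150 -> 60
RT 60: heading 60 -> 0
PU: pen up
FD 3.7: (14.45,-12.417) -> (18.15,-12.417) [heading=0, move]
FD 3.9: (18.15,-12.417) -> (22.05,-12.417) [heading=0, move]
FD 1.6: (22.05,-12.417) -> (23.65,-12.417) [heading=0, move]
RT 172: heading 0 -> 188
LT 180: heading 188 -> 8
FD 6.3: (23.65,-12.417) -> (29.889,-11.54) [heading=8, move]
RT 268: heading 8 -> 100
Final: pos=(29.889,-11.54), heading=100, 2 segment(s) drawn

Segment endpoints: x in {8, 14.45, 17}, y in {-12.417, -8}
xmin=8, ymin=-12.417, xmax=17, ymax=-8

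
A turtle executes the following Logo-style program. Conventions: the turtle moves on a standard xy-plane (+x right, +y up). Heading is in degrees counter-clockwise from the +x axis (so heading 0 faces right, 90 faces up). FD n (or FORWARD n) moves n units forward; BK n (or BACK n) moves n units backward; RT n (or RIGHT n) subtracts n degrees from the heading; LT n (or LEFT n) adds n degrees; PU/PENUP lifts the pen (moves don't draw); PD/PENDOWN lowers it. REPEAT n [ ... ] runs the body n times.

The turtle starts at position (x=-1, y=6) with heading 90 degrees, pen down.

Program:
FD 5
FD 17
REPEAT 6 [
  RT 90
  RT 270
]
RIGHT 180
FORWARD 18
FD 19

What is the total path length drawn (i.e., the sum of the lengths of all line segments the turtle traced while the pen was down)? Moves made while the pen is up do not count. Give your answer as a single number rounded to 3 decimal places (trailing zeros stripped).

Answer: 59

Derivation:
Executing turtle program step by step:
Start: pos=(-1,6), heading=90, pen down
FD 5: (-1,6) -> (-1,11) [heading=90, draw]
FD 17: (-1,11) -> (-1,28) [heading=90, draw]
REPEAT 6 [
  -- iteration 1/6 --
  RT 90: heading 90 -> 0
  RT 270: heading 0 -> 90
  -- iteration 2/6 --
  RT 90: heading 90 -> 0
  RT 270: heading 0 -> 90
  -- iteration 3/6 --
  RT 90: heading 90 -> 0
  RT 270: heading 0 -> 90
  -- iteration 4/6 --
  RT 90: heading 90 -> 0
  RT 270: heading 0 -> 90
  -- iteration 5/6 --
  RT 90: heading 90 -> 0
  RT 270: heading 0 -> 90
  -- iteration 6/6 --
  RT 90: heading 90 -> 0
  RT 270: heading 0 -> 90
]
RT 180: heading 90 -> 270
FD 18: (-1,28) -> (-1,10) [heading=270, draw]
FD 19: (-1,10) -> (-1,-9) [heading=270, draw]
Final: pos=(-1,-9), heading=270, 4 segment(s) drawn

Segment lengths:
  seg 1: (-1,6) -> (-1,11), length = 5
  seg 2: (-1,11) -> (-1,28), length = 17
  seg 3: (-1,28) -> (-1,10), length = 18
  seg 4: (-1,10) -> (-1,-9), length = 19
Total = 59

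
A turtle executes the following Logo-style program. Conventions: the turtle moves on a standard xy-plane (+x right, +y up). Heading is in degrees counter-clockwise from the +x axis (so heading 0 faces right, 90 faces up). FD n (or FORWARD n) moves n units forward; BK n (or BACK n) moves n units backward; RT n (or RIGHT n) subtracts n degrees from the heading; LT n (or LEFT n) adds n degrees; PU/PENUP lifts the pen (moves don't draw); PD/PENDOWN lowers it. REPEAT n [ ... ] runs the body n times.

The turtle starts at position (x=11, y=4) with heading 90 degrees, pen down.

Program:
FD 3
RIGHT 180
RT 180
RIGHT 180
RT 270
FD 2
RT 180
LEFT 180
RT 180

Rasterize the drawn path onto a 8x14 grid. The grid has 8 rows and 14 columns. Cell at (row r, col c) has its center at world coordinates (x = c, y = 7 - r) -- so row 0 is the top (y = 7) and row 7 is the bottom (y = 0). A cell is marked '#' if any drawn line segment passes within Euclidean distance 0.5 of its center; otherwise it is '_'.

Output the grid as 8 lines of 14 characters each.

Segment 0: (11,4) -> (11,7)
Segment 1: (11,7) -> (13,7)

Answer: ___________###
___________#__
___________#__
___________#__
______________
______________
______________
______________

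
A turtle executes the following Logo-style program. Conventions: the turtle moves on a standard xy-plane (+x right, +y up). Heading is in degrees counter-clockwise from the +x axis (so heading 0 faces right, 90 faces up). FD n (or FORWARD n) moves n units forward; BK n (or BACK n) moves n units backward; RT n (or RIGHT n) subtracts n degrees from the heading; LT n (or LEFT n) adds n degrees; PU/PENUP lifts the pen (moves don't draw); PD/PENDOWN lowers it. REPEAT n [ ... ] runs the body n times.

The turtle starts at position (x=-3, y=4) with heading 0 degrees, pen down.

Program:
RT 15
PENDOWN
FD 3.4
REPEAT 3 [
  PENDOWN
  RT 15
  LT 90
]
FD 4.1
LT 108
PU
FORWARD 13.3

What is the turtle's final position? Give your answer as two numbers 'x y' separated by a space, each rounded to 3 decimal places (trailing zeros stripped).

Answer: 6.617 -7.829

Derivation:
Executing turtle program step by step:
Start: pos=(-3,4), heading=0, pen down
RT 15: heading 0 -> 345
PD: pen down
FD 3.4: (-3,4) -> (0.284,3.12) [heading=345, draw]
REPEAT 3 [
  -- iteration 1/3 --
  PD: pen down
  RT 15: heading 345 -> 330
  LT 90: heading 330 -> 60
  -- iteration 2/3 --
  PD: pen down
  RT 15: heading 60 -> 45
  LT 90: heading 45 -> 135
  -- iteration 3/3 --
  PD: pen down
  RT 15: heading 135 -> 120
  LT 90: heading 120 -> 210
]
FD 4.1: (0.284,3.12) -> (-3.267,1.07) [heading=210, draw]
LT 108: heading 210 -> 318
PU: pen up
FD 13.3: (-3.267,1.07) -> (6.617,-7.829) [heading=318, move]
Final: pos=(6.617,-7.829), heading=318, 2 segment(s) drawn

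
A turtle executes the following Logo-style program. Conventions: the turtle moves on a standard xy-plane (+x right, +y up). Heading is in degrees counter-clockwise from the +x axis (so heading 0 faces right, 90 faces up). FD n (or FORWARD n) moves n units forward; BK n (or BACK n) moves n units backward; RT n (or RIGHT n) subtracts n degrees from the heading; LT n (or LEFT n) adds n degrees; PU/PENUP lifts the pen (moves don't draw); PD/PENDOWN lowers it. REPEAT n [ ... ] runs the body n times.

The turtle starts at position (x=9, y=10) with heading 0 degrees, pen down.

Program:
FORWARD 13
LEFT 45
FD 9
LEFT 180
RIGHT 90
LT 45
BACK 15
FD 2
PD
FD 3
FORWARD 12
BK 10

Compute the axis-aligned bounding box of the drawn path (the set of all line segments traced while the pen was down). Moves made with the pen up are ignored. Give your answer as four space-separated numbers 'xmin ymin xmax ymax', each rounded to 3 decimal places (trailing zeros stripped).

Answer: 9 10 43.364 16.364

Derivation:
Executing turtle program step by step:
Start: pos=(9,10), heading=0, pen down
FD 13: (9,10) -> (22,10) [heading=0, draw]
LT 45: heading 0 -> 45
FD 9: (22,10) -> (28.364,16.364) [heading=45, draw]
LT 180: heading 45 -> 225
RT 90: heading 225 -> 135
LT 45: heading 135 -> 180
BK 15: (28.364,16.364) -> (43.364,16.364) [heading=180, draw]
FD 2: (43.364,16.364) -> (41.364,16.364) [heading=180, draw]
PD: pen down
FD 3: (41.364,16.364) -> (38.364,16.364) [heading=180, draw]
FD 12: (38.364,16.364) -> (26.364,16.364) [heading=180, draw]
BK 10: (26.364,16.364) -> (36.364,16.364) [heading=180, draw]
Final: pos=(36.364,16.364), heading=180, 7 segment(s) drawn

Segment endpoints: x in {9, 22, 26.364, 28.364, 36.364, 38.364, 41.364, 43.364}, y in {10, 16.364, 16.364}
xmin=9, ymin=10, xmax=43.364, ymax=16.364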